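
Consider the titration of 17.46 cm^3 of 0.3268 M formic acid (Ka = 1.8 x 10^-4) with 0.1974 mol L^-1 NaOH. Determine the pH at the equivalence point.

n(HCOOH) = 0.3268 x 0.01746 = 0.005706 mol; V(NaOH) at equivalence = 0.005706/0.1974 = 0.02891 L.
At equivalence all the acid is converted to HCOO-; total volume = 0.01746 + 0.02891 = 0.04637 L, so [HCOO-] = 0.005706/0.04637 = 0.1231 M.
Kb = Kw/Ka = 1.0e-14 / 1.8 x 10^-4 = 5.56e-11.
[OH^-] = sqrt(Kb x [HCOO-]) = sqrt(5.56e-11 x 0.1231) = 2.61e-6 M.
pOH = 5.58, so pH = 14.00 - 5.58 = 8.42.

8.42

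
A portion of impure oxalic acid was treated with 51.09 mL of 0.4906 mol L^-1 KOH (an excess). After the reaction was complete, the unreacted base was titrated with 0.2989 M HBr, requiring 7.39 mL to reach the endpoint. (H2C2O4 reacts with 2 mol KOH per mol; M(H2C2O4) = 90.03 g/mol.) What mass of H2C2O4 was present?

1.03 g

Total n(KOH) added = 0.4906 x 0.05109 = 0.02506 mol.
n(HBr) used = 0.2989 x 0.007390 = 0.002209 mol, which equals the excess n(KOH).
So n(KOH) consumed by the sample = 0.02506 - 0.002209 = 0.02286 mol.
n(H2C2O4) = 0.02286 / 2 = 0.01143 mol.
mass = 0.01143 mol x 90.03 g/mol = 1.03 g.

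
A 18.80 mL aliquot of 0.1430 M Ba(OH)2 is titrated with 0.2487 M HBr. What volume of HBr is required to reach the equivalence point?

n(Ba(OH)2) = 0.1430 mol/L x 0.01880 L = 0.002688 mol.
The neutralisation is 1 Ba(OH)2 : 2 HBr, so n(HBr) = 0.002688 x 2/1 = 0.005377 mol.
V(HBr) = 0.005377 / 0.2487 = 0.02162 L = 21.6 mL.

21.6 mL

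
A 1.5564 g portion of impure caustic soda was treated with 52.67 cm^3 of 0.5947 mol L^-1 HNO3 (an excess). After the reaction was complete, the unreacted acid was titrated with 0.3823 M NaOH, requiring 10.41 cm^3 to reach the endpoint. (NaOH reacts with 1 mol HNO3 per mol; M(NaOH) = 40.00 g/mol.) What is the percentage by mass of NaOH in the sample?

Total n(HNO3) added = 0.5947 x 0.05267 = 0.03132 mol.
n(NaOH) used = 0.3823 x 0.01041 = 0.003980 mol, which equals the excess n(HNO3).
So n(HNO3) consumed by the sample = 0.03132 - 0.003980 = 0.02734 mol.
n(NaOH) = 0.02734 / 1 = 0.02734 mol.
mass NaOH = 0.02734 x 40.00 = 1.094 g, so %NaOH = 1.094/1.5564 x 100 = 70.3%.

70.3%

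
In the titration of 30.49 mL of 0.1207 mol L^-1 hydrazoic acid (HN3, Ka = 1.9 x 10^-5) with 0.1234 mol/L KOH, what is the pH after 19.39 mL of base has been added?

Initial n(HN3) = 0.1207 x 0.03049 = 0.003680 mol.
n(KOH) added = 0.1234 x 0.01939 = 0.002393 mol, converting that many moles of HN3 to N3-.
Remaining n(HN3) = 0.001287 mol; n(N3-) = 0.002393 mol.
By Henderson-Hasselbalch, pH = pKa + log([A^-]/[HA]) = 4.72 + log(0.002393/0.001287) = 4.72 + (+0.27) = 4.99.

4.99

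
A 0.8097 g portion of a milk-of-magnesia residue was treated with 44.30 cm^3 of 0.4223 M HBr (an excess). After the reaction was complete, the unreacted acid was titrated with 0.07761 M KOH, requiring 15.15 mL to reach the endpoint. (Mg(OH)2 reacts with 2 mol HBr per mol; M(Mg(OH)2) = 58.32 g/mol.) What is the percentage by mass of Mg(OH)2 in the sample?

63.1%

Total n(HBr) added = 0.4223 x 0.04430 = 0.01871 mol.
n(KOH) used = 0.07761 x 0.01515 = 0.001176 mol, which equals the excess n(HBr).
So n(HBr) consumed by the sample = 0.01871 - 0.001176 = 0.01753 mol.
n(Mg(OH)2) = 0.01753 / 2 = 0.008766 mol.
mass Mg(OH)2 = 0.008766 x 58.32 = 0.5112 g, so %Mg(OH)2 = 0.5112/0.8097 x 100 = 63.1%.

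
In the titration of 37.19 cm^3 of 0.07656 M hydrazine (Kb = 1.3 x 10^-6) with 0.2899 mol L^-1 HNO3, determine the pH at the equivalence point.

4.67

n(N2H4) = 0.07656 x 0.03719 = 0.002847 mol; V(HNO3) at equivalence = 0.002847/0.2899 = 0.009822 L.
At equivalence the base is fully converted to N2H5+; total volume = 0.04701 L, so [N2H5+] = 0.002847/0.04701 = 0.06057 M.
Ka(N2H5+) = Kw/Kb = 1.0e-14 / 1.3 x 10^-6 = 7.69e-9.
[H^+] = sqrt(Ka x [N2H5+]) = sqrt(7.69e-9 x 0.06057) = 2.16e-5 M.
pH = -log(2.16e-5) = 4.67.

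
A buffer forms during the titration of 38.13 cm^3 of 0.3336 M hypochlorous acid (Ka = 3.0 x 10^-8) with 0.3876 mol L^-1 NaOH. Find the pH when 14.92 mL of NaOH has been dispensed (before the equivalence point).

7.44

Initial n(HClO) = 0.3336 x 0.03813 = 0.01272 mol.
n(NaOH) added = 0.3876 x 0.01492 = 0.005783 mol, converting that many moles of HClO to ClO-.
Remaining n(HClO) = 0.006937 mol; n(ClO-) = 0.005783 mol.
By Henderson-Hasselbalch, pH = pKa + log([A^-]/[HA]) = 7.52 + log(0.005783/0.006937) = 7.52 + (-0.08) = 7.44.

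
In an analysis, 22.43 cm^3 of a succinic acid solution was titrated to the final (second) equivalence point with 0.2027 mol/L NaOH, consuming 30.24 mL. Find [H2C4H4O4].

0.137 M

n(NaOH) = 0.2027 x 0.03024 = 0.006130 mol.
At the final (second) equivalence point, 2 mol OH^- react per mol H2C4H4O4, so n(H2C4H4O4) = 0.006130 / 2 = 0.003065 mol.
[H2C4H4O4] = 0.003065 / 0.02243 L = 0.137 M.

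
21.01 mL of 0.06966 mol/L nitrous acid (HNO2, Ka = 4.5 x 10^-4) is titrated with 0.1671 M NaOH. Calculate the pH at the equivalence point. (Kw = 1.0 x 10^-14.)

n(HNO2) = 0.06966 x 0.02101 = 0.001464 mol; V(NaOH) at equivalence = 0.001464/0.1671 = 0.008759 L.
At equivalence all the acid is converted to NO2-; total volume = 0.02101 + 0.008759 = 0.02977 L, so [NO2-] = 0.001464/0.02977 = 0.04916 M.
Kb = Kw/Ka = 1.0e-14 / 4.5 x 10^-4 = 2.22e-11.
[OH^-] = sqrt(Kb x [NO2-]) = sqrt(2.22e-11 x 0.04916) = 1.05e-6 M.
pOH = 5.98, so pH = 14.00 - 5.98 = 8.02.

8.02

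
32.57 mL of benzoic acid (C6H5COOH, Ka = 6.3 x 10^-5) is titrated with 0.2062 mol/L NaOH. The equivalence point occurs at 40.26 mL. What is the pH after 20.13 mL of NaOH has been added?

4.20

20.13 mL is exactly half the equivalence volume (40.26/2), i.e. the half-equivalence point.
There, n(HA) = n(A^-), so pH = pKa = -log(6.3 x 10^-5) = 4.20.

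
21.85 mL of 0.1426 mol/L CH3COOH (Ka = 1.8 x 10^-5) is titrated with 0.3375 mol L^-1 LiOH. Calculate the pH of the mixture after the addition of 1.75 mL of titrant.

4.11

Initial n(CH3COOH) = 0.1426 x 0.02185 = 0.003116 mol.
n(LiOH) added = 0.3375 x 0.001750 = 0.0005906 mol, converting that many moles of CH3COOH to CH3COO-.
Remaining n(CH3COOH) = 0.002525 mol; n(CH3COO-) = 0.0005906 mol.
By Henderson-Hasselbalch, pH = pKa + log([A^-]/[HA]) = 4.74 + log(0.0005906/0.002525) = 4.74 + (-0.63) = 4.11.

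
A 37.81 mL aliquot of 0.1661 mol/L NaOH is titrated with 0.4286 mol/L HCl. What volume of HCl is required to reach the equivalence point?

14.7 mL

n(NaOH) = 0.1661 mol/L x 0.03781 L = 0.006280 mol.
At equivalence n(HCl) = n(NaOH) = 0.006280 mol.
V(HCl) = 0.006280 / 0.4286 = 0.01465 L = 14.7 mL.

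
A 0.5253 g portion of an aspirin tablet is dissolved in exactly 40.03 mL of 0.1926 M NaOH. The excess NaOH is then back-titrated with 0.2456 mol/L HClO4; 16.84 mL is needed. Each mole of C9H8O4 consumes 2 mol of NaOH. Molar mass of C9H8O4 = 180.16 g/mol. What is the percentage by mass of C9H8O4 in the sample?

61.3%

Total n(NaOH) added = 0.1926 x 0.04003 = 0.007710 mol.
n(HClO4) used = 0.2456 x 0.01684 = 0.004136 mol, which equals the excess n(NaOH).
So n(NaOH) consumed by the sample = 0.007710 - 0.004136 = 0.003574 mol.
n(C9H8O4) = 0.003574 / 2 = 0.001787 mol.
mass C9H8O4 = 0.001787 x 180.16 = 0.3219 g, so %C9H8O4 = 0.3219/0.5253 x 100 = 61.3%.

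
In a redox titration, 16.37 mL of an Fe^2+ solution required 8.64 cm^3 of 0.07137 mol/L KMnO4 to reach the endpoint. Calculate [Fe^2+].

n(KMnO4) = 0.07137 x 0.008640 = 0.0006166 mol.
From the balanced equation, 1 mol KMnO4 reacts with 5 mol Fe^2+, so n(Fe^2+) = 0.0006166 x 5/1 = 0.003083 mol.
[Fe^2+] = 0.003083 / 0.01637 L = 0.188 M.

0.188 M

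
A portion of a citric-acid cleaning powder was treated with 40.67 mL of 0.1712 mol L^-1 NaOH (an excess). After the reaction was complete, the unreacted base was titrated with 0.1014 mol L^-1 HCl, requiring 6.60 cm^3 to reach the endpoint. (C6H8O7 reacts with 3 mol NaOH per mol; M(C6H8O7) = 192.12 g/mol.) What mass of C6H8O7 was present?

0.403 g

Total n(NaOH) added = 0.1712 x 0.04067 = 0.006963 mol.
n(HCl) used = 0.1014 x 0.006600 = 0.0006692 mol, which equals the excess n(NaOH).
So n(NaOH) consumed by the sample = 0.006963 - 0.0006692 = 0.006293 mol.
n(C6H8O7) = 0.006293 / 3 = 0.002098 mol.
mass = 0.002098 mol x 192.12 g/mol = 0.403 g.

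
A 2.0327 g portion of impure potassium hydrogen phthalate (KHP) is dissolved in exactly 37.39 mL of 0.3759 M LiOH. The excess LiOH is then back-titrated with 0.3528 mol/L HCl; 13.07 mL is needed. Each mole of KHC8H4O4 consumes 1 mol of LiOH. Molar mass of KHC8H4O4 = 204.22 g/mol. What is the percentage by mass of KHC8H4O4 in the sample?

Total n(LiOH) added = 0.3759 x 0.03739 = 0.01405 mol.
n(HCl) used = 0.3528 x 0.01307 = 0.004611 mol, which equals the excess n(LiOH).
So n(LiOH) consumed by the sample = 0.01405 - 0.004611 = 0.009444 mol.
n(KHC8H4O4) = 0.009444 / 1 = 0.009444 mol.
mass KHC8H4O4 = 0.009444 x 204.22 = 1.929 g, so %KHC8H4O4 = 1.929/2.0327 x 100 = 94.9%.

94.9%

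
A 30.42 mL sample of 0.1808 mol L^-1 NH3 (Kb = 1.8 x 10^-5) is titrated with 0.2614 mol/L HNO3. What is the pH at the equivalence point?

5.11

n(NH3) = 0.1808 x 0.03042 = 0.005500 mol; V(HNO3) at equivalence = 0.005500/0.2614 = 0.02104 L.
At equivalence the base is fully converted to NH4+; total volume = 0.05146 L, so [NH4+] = 0.005500/0.05146 = 0.1069 M.
Ka(NH4+) = Kw/Kb = 1.0e-14 / 1.8 x 10^-5 = 5.56e-10.
[H^+] = sqrt(Ka x [NH4+]) = sqrt(5.56e-10 x 0.1069) = 7.71e-6 M.
pH = -log(7.71e-6) = 5.11.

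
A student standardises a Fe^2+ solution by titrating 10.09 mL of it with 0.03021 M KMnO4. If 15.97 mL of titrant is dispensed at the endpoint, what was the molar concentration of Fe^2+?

0.239 M

n(KMnO4) = 0.03021 x 0.01597 = 0.0004825 mol.
From the balanced equation, 1 mol KMnO4 reacts with 5 mol Fe^2+, so n(Fe^2+) = 0.0004825 x 5/1 = 0.002412 mol.
[Fe^2+] = 0.002412 / 0.01009 L = 0.239 M.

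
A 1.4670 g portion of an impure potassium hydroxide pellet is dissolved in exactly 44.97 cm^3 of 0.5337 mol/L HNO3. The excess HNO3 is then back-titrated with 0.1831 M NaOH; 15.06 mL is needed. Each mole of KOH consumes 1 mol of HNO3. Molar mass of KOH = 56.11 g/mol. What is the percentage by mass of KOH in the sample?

81.3%

Total n(HNO3) added = 0.5337 x 0.04497 = 0.02400 mol.
n(NaOH) used = 0.1831 x 0.01506 = 0.002757 mol, which equals the excess n(HNO3).
So n(HNO3) consumed by the sample = 0.02400 - 0.002757 = 0.02124 mol.
n(KOH) = 0.02124 / 1 = 0.02124 mol.
mass KOH = 0.02124 x 56.11 = 1.192 g, so %KOH = 1.192/1.4670 x 100 = 81.3%.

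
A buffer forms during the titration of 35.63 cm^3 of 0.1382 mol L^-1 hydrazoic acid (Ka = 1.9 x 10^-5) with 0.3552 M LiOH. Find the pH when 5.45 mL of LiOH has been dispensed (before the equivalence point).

Initial n(HN3) = 0.1382 x 0.03563 = 0.004924 mol.
n(LiOH) added = 0.3552 x 0.005450 = 0.001936 mol, converting that many moles of HN3 to N3-.
Remaining n(HN3) = 0.002988 mol; n(N3-) = 0.001936 mol.
By Henderson-Hasselbalch, pH = pKa + log([A^-]/[HA]) = 4.72 + log(0.001936/0.002988) = 4.72 + (-0.19) = 4.53.

4.53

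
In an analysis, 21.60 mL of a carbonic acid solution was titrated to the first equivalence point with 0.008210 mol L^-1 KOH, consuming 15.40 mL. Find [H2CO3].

n(KOH) = 0.008210 x 0.01540 = 0.0001264 mol.
At the first equivalence point, 1 mol OH^- react per mol H2CO3, so n(H2CO3) = 0.0001264 / 1 = 0.0001264 mol.
[H2CO3] = 0.0001264 / 0.02160 L = 0.00585 M.

0.00585 M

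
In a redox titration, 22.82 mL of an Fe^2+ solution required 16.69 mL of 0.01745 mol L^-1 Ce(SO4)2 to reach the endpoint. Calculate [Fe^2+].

n(Ce(SO4)2) = 0.01745 x 0.01669 = 0.0002912 mol.
From the balanced equation, 1 mol Ce(SO4)2 reacts with 1 mol Fe^2+, so n(Fe^2+) = 0.0002912 x 1/1 = 0.0002912 mol.
[Fe^2+] = 0.0002912 / 0.02282 L = 0.0128 M.

0.0128 M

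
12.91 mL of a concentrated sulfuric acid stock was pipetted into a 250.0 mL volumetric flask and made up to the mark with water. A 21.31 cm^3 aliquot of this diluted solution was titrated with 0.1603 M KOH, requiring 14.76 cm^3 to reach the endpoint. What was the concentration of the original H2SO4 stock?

1.08 M

n(KOH) = 0.1603 x 0.01476 = 0.002366 mol.
n(H2SO4) in the aliquot = 0.002366 x 1/2 = 0.001183 mol.
[diluted H2SO4] = 0.001183 / 0.02131 = 0.05551 M.
Dilution factor = 250.0/12.91 = 19.36, so [stock] = 0.05551 x 19.36 = 1.08 M.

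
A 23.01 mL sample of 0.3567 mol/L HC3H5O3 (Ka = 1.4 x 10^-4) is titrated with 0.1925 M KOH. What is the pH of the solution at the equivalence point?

n(HC3H5O3) = 0.3567 x 0.02301 = 0.008208 mol; V(KOH) at equivalence = 0.008208/0.1925 = 0.04264 L.
At equivalence all the acid is converted to C3H5O3-; total volume = 0.02301 + 0.04264 = 0.06565 L, so [C3H5O3-] = 0.008208/0.06565 = 0.1250 M.
Kb = Kw/Ka = 1.0e-14 / 1.4 x 10^-4 = 7.14e-11.
[OH^-] = sqrt(Kb x [C3H5O3-]) = sqrt(7.14e-11 x 0.1250) = 2.99e-6 M.
pOH = 5.52, so pH = 14.00 - 5.52 = 8.48.

8.48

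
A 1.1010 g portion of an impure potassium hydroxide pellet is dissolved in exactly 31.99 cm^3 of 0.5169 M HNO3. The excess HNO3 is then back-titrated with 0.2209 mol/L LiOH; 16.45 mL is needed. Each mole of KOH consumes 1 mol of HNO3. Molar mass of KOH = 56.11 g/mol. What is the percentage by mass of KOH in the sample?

65.8%

Total n(HNO3) added = 0.5169 x 0.03199 = 0.01654 mol.
n(LiOH) used = 0.2209 x 0.01645 = 0.003634 mol, which equals the excess n(HNO3).
So n(HNO3) consumed by the sample = 0.01654 - 0.003634 = 0.01290 mol.
n(KOH) = 0.01290 / 1 = 0.01290 mol.
mass KOH = 0.01290 x 56.11 = 0.7239 g, so %KOH = 0.7239/1.1010 x 100 = 65.8%.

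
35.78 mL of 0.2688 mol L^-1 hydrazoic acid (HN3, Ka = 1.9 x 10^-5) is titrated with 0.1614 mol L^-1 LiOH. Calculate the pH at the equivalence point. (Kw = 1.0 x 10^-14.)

n(HN3) = 0.2688 x 0.03578 = 0.009618 mol; V(LiOH) at equivalence = 0.009618/0.1614 = 0.05959 L.
At equivalence all the acid is converted to N3-; total volume = 0.03578 + 0.05959 = 0.09537 L, so [N3-] = 0.009618/0.09537 = 0.1008 M.
Kb = Kw/Ka = 1.0e-14 / 1.9 x 10^-5 = 5.26e-10.
[OH^-] = sqrt(Kb x [N3-]) = sqrt(5.26e-10 x 0.1008) = 7.29e-6 M.
pOH = 5.14, so pH = 14.00 - 5.14 = 8.86.

8.86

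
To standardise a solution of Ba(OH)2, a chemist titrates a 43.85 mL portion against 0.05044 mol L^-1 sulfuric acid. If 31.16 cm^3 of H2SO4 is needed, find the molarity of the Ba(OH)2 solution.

n(H2SO4) delivered = 0.05044 x 0.03116 = 0.001572 mol.
For a 1:1 reaction, n(Ba(OH)2) = 0.001572 mol.
[Ba(OH)2] = 0.001572 mol / 0.04385 L = 0.0358 M.

0.0358 M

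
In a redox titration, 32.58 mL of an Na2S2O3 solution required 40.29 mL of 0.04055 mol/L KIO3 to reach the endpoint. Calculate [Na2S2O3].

0.301 M

n(KIO3) = 0.04055 x 0.04029 = 0.001634 mol.
From the balanced equation, 1 mol KIO3 reacts with 6 mol Na2S2O3, so n(Na2S2O3) = 0.001634 x 6/1 = 0.009803 mol.
[Na2S2O3] = 0.009803 / 0.03258 L = 0.301 M.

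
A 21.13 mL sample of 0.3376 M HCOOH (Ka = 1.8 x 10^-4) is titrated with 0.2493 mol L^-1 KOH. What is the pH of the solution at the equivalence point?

n(HCOOH) = 0.3376 x 0.02113 = 0.007133 mol; V(KOH) at equivalence = 0.007133/0.2493 = 0.02861 L.
At equivalence all the acid is converted to HCOO-; total volume = 0.02113 + 0.02861 = 0.04974 L, so [HCOO-] = 0.007133/0.04974 = 0.1434 M.
Kb = Kw/Ka = 1.0e-14 / 1.8 x 10^-4 = 5.56e-11.
[OH^-] = sqrt(Kb x [HCOO-]) = sqrt(5.56e-11 x 0.1434) = 2.82e-6 M.
pOH = 5.55, so pH = 14.00 - 5.55 = 8.45.

8.45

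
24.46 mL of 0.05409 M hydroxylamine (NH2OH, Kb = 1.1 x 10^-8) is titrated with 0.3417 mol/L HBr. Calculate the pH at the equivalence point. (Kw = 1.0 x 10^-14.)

3.69

n(NH2OH) = 0.05409 x 0.02446 = 0.001323 mol; V(HBr) at equivalence = 0.001323/0.3417 = 0.003872 L.
At equivalence the base is fully converted to NH3OH+; total volume = 0.02833 L, so [NH3OH+] = 0.001323/0.02833 = 0.04670 M.
Ka(NH3OH+) = Kw/Kb = 1.0e-14 / 1.1 x 10^-8 = 9.09e-7.
[H^+] = sqrt(Ka x [NH3OH+]) = sqrt(9.09e-7 x 0.04670) = 0.000206 M.
pH = -log(0.000206) = 3.69.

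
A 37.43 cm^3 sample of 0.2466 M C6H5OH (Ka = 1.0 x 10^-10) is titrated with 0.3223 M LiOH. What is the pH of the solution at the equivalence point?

n(C6H5OH) = 0.2466 x 0.03743 = 0.009230 mol; V(LiOH) at equivalence = 0.009230/0.3223 = 0.02864 L.
At equivalence all the acid is converted to C6H5O-; total volume = 0.03743 + 0.02864 = 0.06607 L, so [C6H5O-] = 0.009230/0.06607 = 0.1397 M.
Kb = Kw/Ka = 1.0e-14 / 1.0 x 10^-10 = 0.000100.
[OH^-] = sqrt(Kb x [C6H5O-]) = sqrt(0.000100 x 0.1397) = 0.00374 M.
pOH = 2.43, so pH = 14.00 - 2.43 = 11.57.

11.57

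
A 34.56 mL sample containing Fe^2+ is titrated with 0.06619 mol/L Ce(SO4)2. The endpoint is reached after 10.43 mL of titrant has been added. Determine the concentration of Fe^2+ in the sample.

0.0200 M

n(Ce(SO4)2) = 0.06619 x 0.01043 = 0.0006904 mol.
From the balanced equation, 1 mol Ce(SO4)2 reacts with 1 mol Fe^2+, so n(Fe^2+) = 0.0006904 x 1/1 = 0.0006904 mol.
[Fe^2+] = 0.0006904 / 0.03456 L = 0.0200 M.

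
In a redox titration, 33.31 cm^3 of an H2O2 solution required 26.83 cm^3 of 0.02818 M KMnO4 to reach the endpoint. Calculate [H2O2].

n(KMnO4) = 0.02818 x 0.02683 = 0.0007561 mol.
From the balanced equation, 2 mol KMnO4 reacts with 5 mol H2O2, so n(H2O2) = 0.0007561 x 5/2 = 0.001890 mol.
[H2O2] = 0.001890 / 0.03331 L = 0.0567 M.

0.0567 M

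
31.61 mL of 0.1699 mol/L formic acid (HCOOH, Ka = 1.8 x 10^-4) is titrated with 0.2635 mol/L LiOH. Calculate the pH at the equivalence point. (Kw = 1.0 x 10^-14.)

8.38

n(HCOOH) = 0.1699 x 0.03161 = 0.005371 mol; V(LiOH) at equivalence = 0.005371/0.2635 = 0.02038 L.
At equivalence all the acid is converted to HCOO-; total volume = 0.03161 + 0.02038 = 0.05199 L, so [HCOO-] = 0.005371/0.05199 = 0.1033 M.
Kb = Kw/Ka = 1.0e-14 / 1.8 x 10^-4 = 5.56e-11.
[OH^-] = sqrt(Kb x [HCOO-]) = sqrt(5.56e-11 x 0.1033) = 2.40e-6 M.
pOH = 5.62, so pH = 14.00 - 5.62 = 8.38.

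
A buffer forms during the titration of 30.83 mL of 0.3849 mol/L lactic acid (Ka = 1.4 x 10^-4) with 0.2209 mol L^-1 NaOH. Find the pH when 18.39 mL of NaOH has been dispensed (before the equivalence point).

Initial n(HC3H5O3) = 0.3849 x 0.03083 = 0.01187 mol.
n(NaOH) added = 0.2209 x 0.01839 = 0.004062 mol, converting that many moles of HC3H5O3 to C3H5O3-.
Remaining n(HC3H5O3) = 0.007804 mol; n(C3H5O3-) = 0.004062 mol.
By Henderson-Hasselbalch, pH = pKa + log([A^-]/[HA]) = 3.85 + log(0.004062/0.007804) = 3.85 + (-0.28) = 3.57.

3.57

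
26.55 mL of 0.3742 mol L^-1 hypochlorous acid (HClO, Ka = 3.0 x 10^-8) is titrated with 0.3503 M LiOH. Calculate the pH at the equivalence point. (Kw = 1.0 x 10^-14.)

10.39

n(HClO) = 0.3742 x 0.02655 = 0.009935 mol; V(LiOH) at equivalence = 0.009935/0.3503 = 0.02836 L.
At equivalence all the acid is converted to ClO-; total volume = 0.02655 + 0.02836 = 0.05491 L, so [ClO-] = 0.009935/0.05491 = 0.1809 M.
Kb = Kw/Ka = 1.0e-14 / 3.0 x 10^-8 = 3.33e-7.
[OH^-] = sqrt(Kb x [ClO-]) = sqrt(3.33e-7 x 0.1809) = 0.000246 M.
pOH = 3.61, so pH = 14.00 - 3.61 = 10.39.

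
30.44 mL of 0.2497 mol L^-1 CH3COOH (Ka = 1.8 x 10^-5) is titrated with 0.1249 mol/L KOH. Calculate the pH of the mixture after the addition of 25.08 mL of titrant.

Initial n(CH3COOH) = 0.2497 x 0.03044 = 0.007601 mol.
n(KOH) added = 0.1249 x 0.02508 = 0.003132 mol, converting that many moles of CH3COOH to CH3COO-.
Remaining n(CH3COOH) = 0.004468 mol; n(CH3COO-) = 0.003132 mol.
By Henderson-Hasselbalch, pH = pKa + log([A^-]/[HA]) = 4.74 + log(0.003132/0.004468) = 4.74 + (-0.15) = 4.59.

4.59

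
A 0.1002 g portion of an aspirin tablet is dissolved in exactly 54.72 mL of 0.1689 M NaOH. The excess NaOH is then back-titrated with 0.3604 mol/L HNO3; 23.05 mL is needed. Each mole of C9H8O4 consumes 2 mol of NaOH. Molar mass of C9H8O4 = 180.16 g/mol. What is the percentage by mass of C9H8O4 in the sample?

Total n(NaOH) added = 0.1689 x 0.05472 = 0.009242 mol.
n(HNO3) used = 0.3604 x 0.02305 = 0.008307 mol, which equals the excess n(NaOH).
So n(NaOH) consumed by the sample = 0.009242 - 0.008307 = 0.0009350 mol.
n(C9H8O4) = 0.0009350 / 2 = 0.0004675 mol.
mass C9H8O4 = 0.0004675 x 180.16 = 0.08422 g, so %C9H8O4 = 0.08422/0.1002 x 100 = 84.1%.

84.1%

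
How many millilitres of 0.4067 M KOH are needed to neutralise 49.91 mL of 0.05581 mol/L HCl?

6.85 mL

n(HCl) = 0.05581 mol/L x 0.04991 L = 0.002785 mol.
At equivalence n(KOH) = n(HCl) = 0.002785 mol.
V(KOH) = 0.002785 / 0.4067 = 0.006849 L = 6.85 mL.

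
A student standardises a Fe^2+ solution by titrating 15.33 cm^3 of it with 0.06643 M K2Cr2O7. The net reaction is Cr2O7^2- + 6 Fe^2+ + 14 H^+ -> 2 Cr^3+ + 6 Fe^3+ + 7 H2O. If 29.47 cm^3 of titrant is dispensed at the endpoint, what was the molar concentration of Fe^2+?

0.766 M

n(K2Cr2O7) = 0.06643 x 0.02947 = 0.001958 mol.
From the balanced equation, 1 mol K2Cr2O7 reacts with 6 mol Fe^2+, so n(Fe^2+) = 0.001958 x 6/1 = 0.01175 mol.
[Fe^2+] = 0.01175 / 0.01533 L = 0.766 M.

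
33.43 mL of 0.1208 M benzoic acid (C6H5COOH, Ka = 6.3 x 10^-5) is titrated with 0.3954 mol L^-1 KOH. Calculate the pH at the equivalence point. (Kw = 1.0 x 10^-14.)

8.58

n(C6H5COOH) = 0.1208 x 0.03343 = 0.004038 mol; V(KOH) at equivalence = 0.004038/0.3954 = 0.01021 L.
At equivalence all the acid is converted to C6H5COO-; total volume = 0.03343 + 0.01021 = 0.04364 L, so [C6H5COO-] = 0.004038/0.04364 = 0.09253 M.
Kb = Kw/Ka = 1.0e-14 / 6.3 x 10^-5 = 1.59e-10.
[OH^-] = sqrt(Kb x [C6H5COO-]) = sqrt(1.59e-10 x 0.09253) = 3.83e-6 M.
pOH = 5.42, so pH = 14.00 - 5.42 = 8.58.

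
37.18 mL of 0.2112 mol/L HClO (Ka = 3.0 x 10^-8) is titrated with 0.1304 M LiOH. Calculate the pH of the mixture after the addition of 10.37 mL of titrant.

Initial n(HClO) = 0.2112 x 0.03718 = 0.007852 mol.
n(LiOH) added = 0.1304 x 0.01037 = 0.001352 mol, converting that many moles of HClO to ClO-.
Remaining n(HClO) = 0.006500 mol; n(ClO-) = 0.001352 mol.
By Henderson-Hasselbalch, pH = pKa + log([A^-]/[HA]) = 7.52 + log(0.001352/0.006500) = 7.52 + (-0.68) = 6.84.

6.84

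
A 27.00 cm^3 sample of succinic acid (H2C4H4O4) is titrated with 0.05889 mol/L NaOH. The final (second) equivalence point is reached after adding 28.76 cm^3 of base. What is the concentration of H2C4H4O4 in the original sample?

n(NaOH) = 0.05889 x 0.02876 = 0.001694 mol.
At the final (second) equivalence point, 2 mol OH^- react per mol H2C4H4O4, so n(H2C4H4O4) = 0.001694 / 2 = 0.0008468 mol.
[H2C4H4O4] = 0.0008468 / 0.02700 L = 0.0314 M.

0.0314 M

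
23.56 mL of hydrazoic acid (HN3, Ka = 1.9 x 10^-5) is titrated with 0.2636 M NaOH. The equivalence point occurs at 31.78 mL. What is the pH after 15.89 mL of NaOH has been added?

15.89 mL is exactly half the equivalence volume (31.78/2), i.e. the half-equivalence point.
There, n(HA) = n(A^-), so pH = pKa = -log(1.9 x 10^-5) = 4.72.

4.72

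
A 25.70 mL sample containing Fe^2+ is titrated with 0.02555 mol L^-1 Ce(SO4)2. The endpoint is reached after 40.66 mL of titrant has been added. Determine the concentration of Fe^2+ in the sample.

n(Ce(SO4)2) = 0.02555 x 0.04066 = 0.001039 mol.
From the balanced equation, 1 mol Ce(SO4)2 reacts with 1 mol Fe^2+, so n(Fe^2+) = 0.001039 x 1/1 = 0.001039 mol.
[Fe^2+] = 0.001039 / 0.02570 L = 0.0404 M.

0.0404 M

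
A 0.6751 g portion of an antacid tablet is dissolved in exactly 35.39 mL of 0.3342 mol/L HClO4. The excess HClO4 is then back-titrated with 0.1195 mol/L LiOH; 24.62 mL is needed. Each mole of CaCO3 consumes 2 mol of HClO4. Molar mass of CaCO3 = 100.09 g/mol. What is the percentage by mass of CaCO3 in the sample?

65.9%

Total n(HClO4) added = 0.3342 x 0.03539 = 0.01183 mol.
n(LiOH) used = 0.1195 x 0.02462 = 0.002942 mol, which equals the excess n(HClO4).
So n(HClO4) consumed by the sample = 0.01183 - 0.002942 = 0.008885 mol.
n(CaCO3) = 0.008885 / 2 = 0.004443 mol.
mass CaCO3 = 0.004443 x 100.09 = 0.4447 g, so %CaCO3 = 0.4447/0.6751 x 100 = 65.9%.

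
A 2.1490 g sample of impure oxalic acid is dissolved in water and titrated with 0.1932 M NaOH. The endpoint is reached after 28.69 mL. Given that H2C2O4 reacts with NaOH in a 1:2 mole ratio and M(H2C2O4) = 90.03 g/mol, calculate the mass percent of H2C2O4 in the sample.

n(NaOH) = 0.1932 x 0.02869 = 0.005543 mol.
n(H2C2O4) = 0.005543 / 2 = 0.002771 mol.
mass of H2C2O4 = 0.002771 x 90.03 = 0.2495 g.
% purity = 0.2495 / 2.1490 x 100 = 11.6%.

11.6%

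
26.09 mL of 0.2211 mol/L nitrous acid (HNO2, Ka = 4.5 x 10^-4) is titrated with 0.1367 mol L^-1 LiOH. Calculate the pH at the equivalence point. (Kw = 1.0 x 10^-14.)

n(HNO2) = 0.2211 x 0.02609 = 0.005768 mol; V(LiOH) at equivalence = 0.005768/0.1367 = 0.04220 L.
At equivalence all the acid is converted to NO2-; total volume = 0.02609 + 0.04220 = 0.06829 L, so [NO2-] = 0.005768/0.06829 = 0.08447 M.
Kb = Kw/Ka = 1.0e-14 / 4.5 x 10^-4 = 2.22e-11.
[OH^-] = sqrt(Kb x [NO2-]) = sqrt(2.22e-11 x 0.08447) = 1.37e-6 M.
pOH = 5.86, so pH = 14.00 - 5.86 = 8.14.

8.14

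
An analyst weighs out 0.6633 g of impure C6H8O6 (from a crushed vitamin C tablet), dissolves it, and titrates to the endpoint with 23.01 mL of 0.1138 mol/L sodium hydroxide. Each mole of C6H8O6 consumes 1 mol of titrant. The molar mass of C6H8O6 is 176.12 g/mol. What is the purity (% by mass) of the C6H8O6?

69.5%

n(NaOH) = 0.1138 x 0.02301 = 0.002619 mol.
n(C6H8O6) = 0.002619 / 1 = 0.002619 mol.
mass of C6H8O6 = 0.002619 x 176.12 = 0.4612 g.
% purity = 0.4612 / 0.6633 x 100 = 69.5%.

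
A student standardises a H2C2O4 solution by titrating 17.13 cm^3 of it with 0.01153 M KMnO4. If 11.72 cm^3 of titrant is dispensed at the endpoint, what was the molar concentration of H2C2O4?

0.0197 M

n(KMnO4) = 0.01153 x 0.01172 = 0.0001351 mol.
From the balanced equation, 2 mol KMnO4 reacts with 5 mol H2C2O4, so n(H2C2O4) = 0.0001351 x 5/2 = 0.0003378 mol.
[H2C2O4] = 0.0003378 / 0.01713 L = 0.0197 M.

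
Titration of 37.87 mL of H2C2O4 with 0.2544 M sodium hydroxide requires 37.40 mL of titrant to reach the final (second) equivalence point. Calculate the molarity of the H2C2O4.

0.126 M

n(NaOH) = 0.2544 x 0.03740 = 0.009515 mol.
At the final (second) equivalence point, 2 mol OH^- react per mol H2C2O4, so n(H2C2O4) = 0.009515 / 2 = 0.004757 mol.
[H2C2O4] = 0.004757 / 0.03787 L = 0.126 M.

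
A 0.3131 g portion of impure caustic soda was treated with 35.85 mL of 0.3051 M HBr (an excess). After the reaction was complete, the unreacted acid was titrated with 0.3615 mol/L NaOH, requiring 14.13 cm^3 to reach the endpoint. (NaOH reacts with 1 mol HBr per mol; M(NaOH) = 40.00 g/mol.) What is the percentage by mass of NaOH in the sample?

Total n(HBr) added = 0.3051 x 0.03585 = 0.01094 mol.
n(NaOH) used = 0.3615 x 0.01413 = 0.005108 mol, which equals the excess n(HBr).
So n(HBr) consumed by the sample = 0.01094 - 0.005108 = 0.005830 mol.
n(NaOH) = 0.005830 / 1 = 0.005830 mol.
mass NaOH = 0.005830 x 40.00 = 0.2332 g, so %NaOH = 0.2332/0.3131 x 100 = 74.5%.

74.5%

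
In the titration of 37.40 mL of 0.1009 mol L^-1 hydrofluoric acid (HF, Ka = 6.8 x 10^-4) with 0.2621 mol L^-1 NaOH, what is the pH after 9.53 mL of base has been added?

3.46

Initial n(HF) = 0.1009 x 0.03740 = 0.003774 mol.
n(NaOH) added = 0.2621 x 0.009530 = 0.002498 mol, converting that many moles of HF to F-.
Remaining n(HF) = 0.001276 mol; n(F-) = 0.002498 mol.
By Henderson-Hasselbalch, pH = pKa + log([A^-]/[HA]) = 3.17 + log(0.002498/0.001276) = 3.17 + (+0.29) = 3.46.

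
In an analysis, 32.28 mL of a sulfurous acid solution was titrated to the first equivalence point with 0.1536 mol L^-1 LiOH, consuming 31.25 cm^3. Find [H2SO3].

n(LiOH) = 0.1536 x 0.03125 = 0.004800 mol.
At the first equivalence point, 1 mol OH^- react per mol H2SO3, so n(H2SO3) = 0.004800 / 1 = 0.004800 mol.
[H2SO3] = 0.004800 / 0.03228 L = 0.149 M.

0.149 M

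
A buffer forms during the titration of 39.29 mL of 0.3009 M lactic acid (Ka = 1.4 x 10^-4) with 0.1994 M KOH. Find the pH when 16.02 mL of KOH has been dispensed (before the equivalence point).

3.42

Initial n(HC3H5O3) = 0.3009 x 0.03929 = 0.01182 mol.
n(KOH) added = 0.1994 x 0.01602 = 0.003194 mol, converting that many moles of HC3H5O3 to C3H5O3-.
Remaining n(HC3H5O3) = 0.008628 mol; n(C3H5O3-) = 0.003194 mol.
By Henderson-Hasselbalch, pH = pKa + log([A^-]/[HA]) = 3.85 + log(0.003194/0.008628) = 3.85 + (-0.43) = 3.42.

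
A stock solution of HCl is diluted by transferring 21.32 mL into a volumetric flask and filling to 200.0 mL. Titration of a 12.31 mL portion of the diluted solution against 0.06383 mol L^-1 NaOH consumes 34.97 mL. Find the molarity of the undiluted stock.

1.70 M

n(NaOH) = 0.06383 x 0.03497 = 0.002232 mol.
n(HCl) in the aliquot = 0.002232 mol.
[diluted HCl] = 0.002232 / 0.01231 = 0.1813 M.
Dilution factor = 200.0/21.32 = 9.381, so [stock] = 0.1813 x 9.381 = 1.70 M.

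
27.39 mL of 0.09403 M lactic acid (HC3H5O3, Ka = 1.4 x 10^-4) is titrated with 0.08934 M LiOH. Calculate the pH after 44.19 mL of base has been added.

12.28

n(acid) = 0.09403 x 0.02739 = 0.002575 mol; n(LiOH) added = 0.08934 x 0.04419 = 0.003948 mol.
Base is in excess by 0.003948 - 0.002575 = 0.001372 mol in a total volume of 0.07158 L.
[OH^-] = 0.001372/0.07158 = 0.01917 M, so pOH = 1.72 and pH = 14.00 - 1.72 = 12.28.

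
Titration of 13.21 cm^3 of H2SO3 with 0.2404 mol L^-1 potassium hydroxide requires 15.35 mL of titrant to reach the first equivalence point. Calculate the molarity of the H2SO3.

n(KOH) = 0.2404 x 0.01535 = 0.003690 mol.
At the first equivalence point, 1 mol OH^- react per mol H2SO3, so n(H2SO3) = 0.003690 / 1 = 0.003690 mol.
[H2SO3] = 0.003690 / 0.01321 L = 0.279 M.

0.279 M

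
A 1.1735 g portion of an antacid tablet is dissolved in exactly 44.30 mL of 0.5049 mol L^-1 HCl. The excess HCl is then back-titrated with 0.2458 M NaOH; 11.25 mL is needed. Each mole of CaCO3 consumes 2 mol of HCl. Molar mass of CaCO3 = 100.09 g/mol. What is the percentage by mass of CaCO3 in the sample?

Total n(HCl) added = 0.5049 x 0.04430 = 0.02237 mol.
n(NaOH) used = 0.2458 x 0.01125 = 0.002765 mol, which equals the excess n(HCl).
So n(HCl) consumed by the sample = 0.02237 - 0.002765 = 0.01960 mol.
n(CaCO3) = 0.01960 / 2 = 0.009801 mol.
mass CaCO3 = 0.009801 x 100.09 = 0.9810 g, so %CaCO3 = 0.9810/1.1735 x 100 = 83.6%.

83.6%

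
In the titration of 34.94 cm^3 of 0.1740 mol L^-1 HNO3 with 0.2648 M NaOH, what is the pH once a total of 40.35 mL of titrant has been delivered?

n(acid) = 0.1740 x 0.03494 = 0.006080 mol; n(NaOH) added = 0.2648 x 0.04035 = 0.01068 mol.
Base is in excess by 0.01068 - 0.006080 = 0.004605 mol in a total volume of 0.07529 L.
[OH^-] = 0.004605/0.07529 = 0.06117 M, so pOH = 1.21 and pH = 14.00 - 1.21 = 12.79.

12.79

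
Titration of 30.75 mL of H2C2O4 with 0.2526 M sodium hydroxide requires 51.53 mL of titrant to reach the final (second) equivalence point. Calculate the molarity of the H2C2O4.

0.212 M

n(NaOH) = 0.2526 x 0.05153 = 0.01302 mol.
At the final (second) equivalence point, 2 mol OH^- react per mol H2C2O4, so n(H2C2O4) = 0.01302 / 2 = 0.006508 mol.
[H2C2O4] = 0.006508 / 0.03075 L = 0.212 M.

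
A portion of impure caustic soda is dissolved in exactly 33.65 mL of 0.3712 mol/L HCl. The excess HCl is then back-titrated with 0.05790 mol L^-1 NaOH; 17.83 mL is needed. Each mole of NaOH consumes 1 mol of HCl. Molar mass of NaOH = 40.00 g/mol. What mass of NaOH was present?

0.458 g

Total n(HCl) added = 0.3712 x 0.03365 = 0.01249 mol.
n(NaOH) used = 0.05790 x 0.01783 = 0.001032 mol, which equals the excess n(HCl).
So n(HCl) consumed by the sample = 0.01249 - 0.001032 = 0.01146 mol.
n(NaOH) = 0.01146 / 1 = 0.01146 mol.
mass = 0.01146 mol x 40.00 g/mol = 0.458 g.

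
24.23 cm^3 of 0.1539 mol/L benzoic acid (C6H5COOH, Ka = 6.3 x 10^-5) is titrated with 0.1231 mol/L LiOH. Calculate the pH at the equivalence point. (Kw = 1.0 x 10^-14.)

n(C6H5COOH) = 0.1539 x 0.02423 = 0.003729 mol; V(LiOH) at equivalence = 0.003729/0.1231 = 0.03029 L.
At equivalence all the acid is converted to C6H5COO-; total volume = 0.02423 + 0.03029 = 0.05452 L, so [C6H5COO-] = 0.003729/0.05452 = 0.06839 M.
Kb = Kw/Ka = 1.0e-14 / 6.3 x 10^-5 = 1.59e-10.
[OH^-] = sqrt(Kb x [C6H5COO-]) = sqrt(1.59e-10 x 0.06839) = 3.29e-6 M.
pOH = 5.48, so pH = 14.00 - 5.48 = 8.52.

8.52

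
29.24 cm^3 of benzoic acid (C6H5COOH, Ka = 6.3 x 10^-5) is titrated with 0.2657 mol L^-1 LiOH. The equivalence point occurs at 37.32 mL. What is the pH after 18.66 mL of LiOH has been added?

4.20

18.66 mL is exactly half the equivalence volume (37.32/2), i.e. the half-equivalence point.
There, n(HA) = n(A^-), so pH = pKa = -log(6.3 x 10^-5) = 4.20.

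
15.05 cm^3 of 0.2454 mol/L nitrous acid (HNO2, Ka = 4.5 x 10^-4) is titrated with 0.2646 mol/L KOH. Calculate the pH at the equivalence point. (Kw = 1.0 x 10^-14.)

n(HNO2) = 0.2454 x 0.01505 = 0.003693 mol; V(KOH) at equivalence = 0.003693/0.2646 = 0.01396 L.
At equivalence all the acid is converted to NO2-; total volume = 0.01505 + 0.01396 = 0.02901 L, so [NO2-] = 0.003693/0.02901 = 0.1273 M.
Kb = Kw/Ka = 1.0e-14 / 4.5 x 10^-4 = 2.22e-11.
[OH^-] = sqrt(Kb x [NO2-]) = sqrt(2.22e-11 x 0.1273) = 1.68e-6 M.
pOH = 5.77, so pH = 14.00 - 5.77 = 8.23.

8.23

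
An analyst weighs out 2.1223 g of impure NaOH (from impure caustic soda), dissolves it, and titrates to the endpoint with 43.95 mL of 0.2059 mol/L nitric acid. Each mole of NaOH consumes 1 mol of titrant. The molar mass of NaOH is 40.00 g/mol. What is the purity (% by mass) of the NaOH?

n(HNO3) = 0.2059 x 0.04395 = 0.009049 mol.
n(NaOH) = 0.009049 / 1 = 0.009049 mol.
mass of NaOH = 0.009049 x 40.00 = 0.3620 g.
% purity = 0.3620 / 2.1223 x 100 = 17.1%.

17.1%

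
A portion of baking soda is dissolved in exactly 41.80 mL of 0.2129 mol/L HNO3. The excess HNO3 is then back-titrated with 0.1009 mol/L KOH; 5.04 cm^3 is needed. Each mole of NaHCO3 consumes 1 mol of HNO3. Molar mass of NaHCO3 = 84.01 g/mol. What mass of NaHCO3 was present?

Total n(HNO3) added = 0.2129 x 0.04180 = 0.008899 mol.
n(KOH) used = 0.1009 x 0.005040 = 0.0005085 mol, which equals the excess n(HNO3).
So n(HNO3) consumed by the sample = 0.008899 - 0.0005085 = 0.008391 mol.
n(NaHCO3) = 0.008391 / 1 = 0.008391 mol.
mass = 0.008391 mol x 84.01 g/mol = 0.705 g.

0.705 g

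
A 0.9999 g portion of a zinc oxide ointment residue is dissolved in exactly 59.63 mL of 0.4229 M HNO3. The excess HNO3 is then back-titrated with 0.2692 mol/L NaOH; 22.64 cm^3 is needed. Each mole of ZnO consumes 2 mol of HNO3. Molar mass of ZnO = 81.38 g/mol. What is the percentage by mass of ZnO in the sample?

Total n(HNO3) added = 0.4229 x 0.05963 = 0.02522 mol.
n(NaOH) used = 0.2692 x 0.02264 = 0.006095 mol, which equals the excess n(HNO3).
So n(HNO3) consumed by the sample = 0.02522 - 0.006095 = 0.01912 mol.
n(ZnO) = 0.01912 / 2 = 0.009561 mol.
mass ZnO = 0.009561 x 81.38 = 0.7781 g, so %ZnO = 0.7781/0.9999 x 100 = 77.8%.

77.8%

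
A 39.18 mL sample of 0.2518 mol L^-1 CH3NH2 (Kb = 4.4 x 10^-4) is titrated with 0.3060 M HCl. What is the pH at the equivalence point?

n(CH3NH2) = 0.2518 x 0.03918 = 0.009866 mol; V(HCl) at equivalence = 0.009866/0.3060 = 0.03224 L.
At equivalence the base is fully converted to CH3NH3+; total volume = 0.07142 L, so [CH3NH3+] = 0.009866/0.07142 = 0.1381 M.
Ka(CH3NH3+) = Kw/Kb = 1.0e-14 / 4.4 x 10^-4 = 2.27e-11.
[H^+] = sqrt(Ka x [CH3NH3+]) = sqrt(2.27e-11 x 0.1381) = 1.77e-6 M.
pH = -log(1.77e-6) = 5.75.

5.75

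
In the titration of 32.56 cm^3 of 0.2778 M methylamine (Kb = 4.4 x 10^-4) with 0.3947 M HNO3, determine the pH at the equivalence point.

n(CH3NH2) = 0.2778 x 0.03256 = 0.009045 mol; V(HNO3) at equivalence = 0.009045/0.3947 = 0.02292 L.
At equivalence the base is fully converted to CH3NH3+; total volume = 0.05548 L, so [CH3NH3+] = 0.009045/0.05548 = 0.1630 M.
Ka(CH3NH3+) = Kw/Kb = 1.0e-14 / 4.4 x 10^-4 = 2.27e-11.
[H^+] = sqrt(Ka x [CH3NH3+]) = sqrt(2.27e-11 x 0.1630) = 1.92e-6 M.
pH = -log(1.92e-6) = 5.72.

5.72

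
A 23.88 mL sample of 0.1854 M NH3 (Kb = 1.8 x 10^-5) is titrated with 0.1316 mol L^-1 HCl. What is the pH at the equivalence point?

5.18

n(NH3) = 0.1854 x 0.02388 = 0.004427 mol; V(HCl) at equivalence = 0.004427/0.1316 = 0.03364 L.
At equivalence the base is fully converted to NH4+; total volume = 0.05752 L, so [NH4+] = 0.004427/0.05752 = 0.07697 M.
Ka(NH4+) = Kw/Kb = 1.0e-14 / 1.8 x 10^-5 = 5.56e-10.
[H^+] = sqrt(Ka x [NH4+]) = sqrt(5.56e-10 x 0.07697) = 6.54e-6 M.
pH = -log(6.54e-6) = 5.18.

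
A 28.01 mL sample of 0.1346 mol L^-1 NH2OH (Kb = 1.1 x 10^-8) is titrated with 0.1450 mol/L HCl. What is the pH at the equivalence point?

3.60

n(NH2OH) = 0.1346 x 0.02801 = 0.003770 mol; V(HCl) at equivalence = 0.003770/0.1450 = 0.02600 L.
At equivalence the base is fully converted to NH3OH+; total volume = 0.05401 L, so [NH3OH+] = 0.003770/0.05401 = 0.06980 M.
Ka(NH3OH+) = Kw/Kb = 1.0e-14 / 1.1 x 10^-8 = 9.09e-7.
[H^+] = sqrt(Ka x [NH3OH+]) = sqrt(9.09e-7 x 0.06980) = 0.000252 M.
pH = -log(0.000252) = 3.60.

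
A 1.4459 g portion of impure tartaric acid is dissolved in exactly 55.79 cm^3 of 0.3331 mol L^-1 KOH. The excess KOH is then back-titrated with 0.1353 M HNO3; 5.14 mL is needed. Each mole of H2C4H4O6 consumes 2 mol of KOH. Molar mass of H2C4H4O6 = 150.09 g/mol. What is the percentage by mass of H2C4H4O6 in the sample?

Total n(KOH) added = 0.3331 x 0.05579 = 0.01858 mol.
n(HNO3) used = 0.1353 x 0.005140 = 0.0006954 mol, which equals the excess n(KOH).
So n(KOH) consumed by the sample = 0.01858 - 0.0006954 = 0.01789 mol.
n(H2C4H4O6) = 0.01789 / 2 = 0.008944 mol.
mass H2C4H4O6 = 0.008944 x 150.09 = 1.342 g, so %H2C4H4O6 = 1.342/1.4459 x 100 = 92.8%.

92.8%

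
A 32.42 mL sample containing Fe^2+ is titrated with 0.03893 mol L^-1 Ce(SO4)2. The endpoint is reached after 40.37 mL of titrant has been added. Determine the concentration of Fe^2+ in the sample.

0.0485 M

n(Ce(SO4)2) = 0.03893 x 0.04037 = 0.001572 mol.
From the balanced equation, 1 mol Ce(SO4)2 reacts with 1 mol Fe^2+, so n(Fe^2+) = 0.001572 x 1/1 = 0.001572 mol.
[Fe^2+] = 0.001572 / 0.03242 L = 0.0485 M.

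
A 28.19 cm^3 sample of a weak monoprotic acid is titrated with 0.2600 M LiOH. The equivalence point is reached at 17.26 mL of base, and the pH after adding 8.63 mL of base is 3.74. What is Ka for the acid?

1.8 x 10^-4

8.63 mL is half of the equivalence volume, so this is the half-equivalence point where [HA] = [A^-].
At half-equivalence pH = pKa, so pKa = 3.74.
Ka = 10^(-3.74) = 1.8 x 10^-4.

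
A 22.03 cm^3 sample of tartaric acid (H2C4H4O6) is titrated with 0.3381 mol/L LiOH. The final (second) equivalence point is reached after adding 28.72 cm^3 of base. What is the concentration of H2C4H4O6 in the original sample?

n(LiOH) = 0.3381 x 0.02872 = 0.009710 mol.
At the final (second) equivalence point, 2 mol OH^- react per mol H2C4H4O6, so n(H2C4H4O6) = 0.009710 / 2 = 0.004855 mol.
[H2C4H4O6] = 0.004855 / 0.02203 L = 0.220 M.

0.220 M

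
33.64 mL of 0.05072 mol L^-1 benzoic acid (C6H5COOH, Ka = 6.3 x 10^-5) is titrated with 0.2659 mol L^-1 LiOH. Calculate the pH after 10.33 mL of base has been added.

12.37

n(acid) = 0.05072 x 0.03364 = 0.001706 mol; n(LiOH) added = 0.2659 x 0.01033 = 0.002747 mol.
Base is in excess by 0.002747 - 0.001706 = 0.001041 mol in a total volume of 0.04397 L.
[OH^-] = 0.001041/0.04397 = 0.02366 M, so pOH = 1.63 and pH = 14.00 - 1.63 = 12.37.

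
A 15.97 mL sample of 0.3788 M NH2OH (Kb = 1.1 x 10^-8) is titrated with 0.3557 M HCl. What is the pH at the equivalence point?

3.39

n(NH2OH) = 0.3788 x 0.01597 = 0.006049 mol; V(HCl) at equivalence = 0.006049/0.3557 = 0.01701 L.
At equivalence the base is fully converted to NH3OH+; total volume = 0.03298 L, so [NH3OH+] = 0.006049/0.03298 = 0.1834 M.
Ka(NH3OH+) = Kw/Kb = 1.0e-14 / 1.1 x 10^-8 = 9.09e-7.
[H^+] = sqrt(Ka x [NH3OH+]) = sqrt(9.09e-7 x 0.1834) = 0.000408 M.
pH = -log(0.000408) = 3.39.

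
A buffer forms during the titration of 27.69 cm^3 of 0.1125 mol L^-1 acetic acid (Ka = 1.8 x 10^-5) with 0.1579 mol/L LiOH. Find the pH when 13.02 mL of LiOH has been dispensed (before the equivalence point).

Initial n(CH3COOH) = 0.1125 x 0.02769 = 0.003115 mol.
n(LiOH) added = 0.1579 x 0.01302 = 0.002056 mol, converting that many moles of CH3COOH to CH3COO-.
Remaining n(CH3COOH) = 0.001059 mol; n(CH3COO-) = 0.002056 mol.
By Henderson-Hasselbalch, pH = pKa + log([A^-]/[HA]) = 4.74 + log(0.002056/0.001059) = 4.74 + (+0.29) = 5.03.

5.03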